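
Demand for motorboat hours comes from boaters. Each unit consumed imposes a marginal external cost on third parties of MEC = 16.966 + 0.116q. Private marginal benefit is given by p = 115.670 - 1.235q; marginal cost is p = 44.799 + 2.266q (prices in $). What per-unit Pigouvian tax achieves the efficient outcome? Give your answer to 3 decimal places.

Social marginal benefit = demand − MEC = 98.704 - 1.351q.
Set SMB = MC: 98.704 - 1.351q = 44.799 + 2.266q → q* = 14.9032.
The Pigouvian tax equals MEC at q*: 16.966 + 0.116×14.9032 = 18.6948.

tax = $18.695 per unit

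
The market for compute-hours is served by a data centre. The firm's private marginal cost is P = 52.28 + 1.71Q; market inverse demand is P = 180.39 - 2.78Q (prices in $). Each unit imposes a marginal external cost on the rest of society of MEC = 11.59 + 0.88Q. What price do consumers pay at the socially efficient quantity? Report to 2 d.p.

P = $120.07

Social marginal cost = private MC + MEC = 63.87 + 2.59Q.
Set SMC = demand: 63.87 + 2.59Q = 180.39 - 2.78Q → Q* = 21.6983.
Consumer price on the demand curve at Q*: 180.39 − 2.78×21.6983 = 120.0687.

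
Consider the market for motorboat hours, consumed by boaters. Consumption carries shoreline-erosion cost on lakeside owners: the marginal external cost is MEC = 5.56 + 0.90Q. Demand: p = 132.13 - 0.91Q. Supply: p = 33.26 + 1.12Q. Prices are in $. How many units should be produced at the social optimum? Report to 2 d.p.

Q* = 31.85

Social marginal benefit = demand − MEC = 126.57 - 1.81Q.
Set SMB = MC: 126.57 - 1.81Q = 33.26 + 1.12Q → Q* = 31.8464.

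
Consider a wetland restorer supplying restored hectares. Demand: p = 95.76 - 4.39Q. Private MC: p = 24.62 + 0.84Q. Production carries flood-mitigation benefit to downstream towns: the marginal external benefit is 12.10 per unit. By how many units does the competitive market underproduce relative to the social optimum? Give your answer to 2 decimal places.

2.31 units

Market equilibrium (private): 24.62 + 0.84Q = 95.76 - 4.39Q → Q_m = 13.6023.
Social marginal cost = private MC − MEB = 12.52 + 0.84Q.
Set SMC = demand: 12.52 + 0.84Q = 95.76 - 4.39Q → Q* = 15.9159.
Gap = |13.6023 − 15.9159| = 2.3136.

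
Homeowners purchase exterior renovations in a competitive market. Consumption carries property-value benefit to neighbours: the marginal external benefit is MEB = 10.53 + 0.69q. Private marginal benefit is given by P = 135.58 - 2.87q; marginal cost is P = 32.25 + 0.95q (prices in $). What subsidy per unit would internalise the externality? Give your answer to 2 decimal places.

Social marginal benefit = demand + MEB = 146.11 - 2.18q.
Set SMB = MC: 146.11 - 2.18q = 32.25 + 0.95q → q* = 36.3770.
The Pigouvian subsidy equals MEB at q*: 10.53 + 0.69×36.3770 = 35.6301.

subsidy = $35.63 per unit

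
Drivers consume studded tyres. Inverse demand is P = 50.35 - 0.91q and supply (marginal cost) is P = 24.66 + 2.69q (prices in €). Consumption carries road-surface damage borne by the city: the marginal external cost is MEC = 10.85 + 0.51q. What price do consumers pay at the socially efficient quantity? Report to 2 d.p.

P = €47.06

Social marginal benefit = demand − MEC = 39.50 - 1.42q.
Set SMB = MC: 39.50 - 1.42q = 24.66 + 2.69q → q* = 3.6107.
Consumer price on the demand curve at q*: 50.35 − 0.91×3.6107 = 47.0643.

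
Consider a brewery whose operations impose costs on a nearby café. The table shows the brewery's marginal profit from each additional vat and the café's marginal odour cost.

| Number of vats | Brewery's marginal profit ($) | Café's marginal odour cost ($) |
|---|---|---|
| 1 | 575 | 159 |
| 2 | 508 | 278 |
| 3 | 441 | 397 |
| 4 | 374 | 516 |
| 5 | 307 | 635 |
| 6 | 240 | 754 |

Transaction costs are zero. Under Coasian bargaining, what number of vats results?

Bargaining reaches the level where marginal profit last exceeds marginal odour cost.
That holds through level 3 (441 ≥ 397) but not at 4 (374 < 516).

3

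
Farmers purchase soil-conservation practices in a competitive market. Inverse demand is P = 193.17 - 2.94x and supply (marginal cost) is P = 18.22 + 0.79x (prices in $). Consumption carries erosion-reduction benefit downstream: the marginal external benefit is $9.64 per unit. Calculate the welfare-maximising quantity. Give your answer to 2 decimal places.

x* = 49.49

Social marginal benefit = demand + MEB = 202.81 - 2.94x.
Set SMB = MC: 202.81 - 2.94x = 18.22 + 0.79x → x* = 49.4879.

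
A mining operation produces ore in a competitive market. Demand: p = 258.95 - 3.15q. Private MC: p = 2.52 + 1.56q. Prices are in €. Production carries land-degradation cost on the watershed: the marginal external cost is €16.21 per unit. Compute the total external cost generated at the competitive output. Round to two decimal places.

€882.53

Market equilibrium (private): 2.52 + 1.56q = 258.95 - 3.15q → q_m = 54.4437.
Total external cost = MEC × q_m = 16.21 × 54.4437 = 882.5324.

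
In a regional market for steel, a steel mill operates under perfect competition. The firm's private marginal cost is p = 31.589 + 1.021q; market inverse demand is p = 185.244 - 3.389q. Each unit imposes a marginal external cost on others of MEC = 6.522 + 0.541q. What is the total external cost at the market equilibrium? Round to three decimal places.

Market equilibrium (private): 31.589 + 1.021q = 185.244 - 3.389q → q_m = 34.8424.
Total external cost = ∫₀^{q_m} (6.522 + 0.541q) dq = 6.522×34.8424 + ½×0.541×34.8424² = 555.6272.

555.627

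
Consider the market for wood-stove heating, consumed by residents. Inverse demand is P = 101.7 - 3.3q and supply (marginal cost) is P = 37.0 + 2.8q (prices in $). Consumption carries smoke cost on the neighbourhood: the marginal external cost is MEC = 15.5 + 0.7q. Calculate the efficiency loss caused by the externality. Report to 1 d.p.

DWL = $38.6

Market equilibrium (private): 37.0 + 2.8q = 101.7 - 3.3q → q_m = 10.6066.
Social marginal benefit = demand − MEC = 86.2 - 4.0q.
Set SMB = MC: 86.2 - 4.0q = 37.0 + 2.8q → q* = 7.2353.
The loss is the area between SMB and MC from q* to q_m; with linear curves that's a triangle of height MEC(q_m).
DWL = ½ × 3.3713 × 22.9246 = 38.6429.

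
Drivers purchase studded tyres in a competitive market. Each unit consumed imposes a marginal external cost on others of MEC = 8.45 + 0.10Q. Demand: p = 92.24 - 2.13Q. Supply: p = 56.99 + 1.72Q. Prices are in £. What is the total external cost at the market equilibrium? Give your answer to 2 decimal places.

Market equilibrium (private): 56.99 + 1.72Q = 92.24 - 2.13Q → Q_m = 9.1558.
Total external cost = ∫₀^{Q_m} (8.45 + 0.10Q) dQ = 8.45×9.1558 + ½×0.10×9.1558² = 81.5579.

£81.56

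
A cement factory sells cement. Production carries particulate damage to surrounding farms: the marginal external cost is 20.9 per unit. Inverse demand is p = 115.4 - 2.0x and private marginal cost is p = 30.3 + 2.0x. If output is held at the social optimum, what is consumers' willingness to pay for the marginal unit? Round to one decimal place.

P = 83.3

Social marginal cost = private MC + MEC = 51.2 + 2.0x.
Set SMC = demand: 51.2 + 2.0x = 115.4 - 2.0x → x* = 16.0500.
Consumer price on the demand curve at x*: 115.4 − 2.0×16.0500 = 83.3000.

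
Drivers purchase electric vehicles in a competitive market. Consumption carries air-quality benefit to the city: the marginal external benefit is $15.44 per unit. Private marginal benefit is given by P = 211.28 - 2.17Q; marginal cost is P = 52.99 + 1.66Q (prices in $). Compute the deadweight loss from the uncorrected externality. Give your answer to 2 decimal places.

Market equilibrium (private): 52.99 + 1.66Q = 211.28 - 2.17Q → Q_m = 41.3290.
Social marginal benefit = demand + MEB = 226.72 - 2.17Q.
Set SMB = MC: 226.72 - 2.17Q = 52.99 + 1.66Q → Q* = 45.3603.
Between Q* and Q_m the wedge SMB − MC runs linearly from 0 to MEB(Q_m), so the loss is a triangle.
DWL = ½ × 4.0313 × 15.4400 = 31.1216.

DWL = $31.12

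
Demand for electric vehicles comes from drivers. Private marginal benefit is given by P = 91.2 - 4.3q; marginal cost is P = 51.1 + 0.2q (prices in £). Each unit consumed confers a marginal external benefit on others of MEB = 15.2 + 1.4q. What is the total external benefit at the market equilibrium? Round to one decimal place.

£191.0

Market equilibrium (private): 51.1 + 0.2q = 91.2 - 4.3q → q_m = 8.9111.
Total external benefit = ∫₀^{q_m} (15.2 + 1.4q) dq = 15.2×8.9111 + ½×1.4×8.9111² = 191.0341.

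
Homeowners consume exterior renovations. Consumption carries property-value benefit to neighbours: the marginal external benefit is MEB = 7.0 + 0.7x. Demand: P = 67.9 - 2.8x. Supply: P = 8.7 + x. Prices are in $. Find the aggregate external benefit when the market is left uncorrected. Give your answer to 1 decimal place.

Market equilibrium (private): 8.7 + x = 67.9 - 2.8x → x_m = 15.5789.
Total external benefit = ∫₀^{x_m} (7.0 + 0.7x) dx = 7.0×15.5789 + ½×0.7×15.5789² = 193.9980.

$194.0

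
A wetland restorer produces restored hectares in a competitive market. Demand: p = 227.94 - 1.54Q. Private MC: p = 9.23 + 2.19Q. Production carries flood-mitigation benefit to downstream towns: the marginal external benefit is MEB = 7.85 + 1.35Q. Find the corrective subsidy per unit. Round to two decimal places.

subsidy = 136.36 per unit

Social marginal cost = private MC − MEB = 1.38 + 0.84Q.
Set SMC = demand: 1.38 + 0.84Q = 227.94 - 1.54Q → Q* = 95.1933.
The Pigouvian subsidy equals MEB at Q*: 7.85 + 1.35×95.1933 = 136.3610.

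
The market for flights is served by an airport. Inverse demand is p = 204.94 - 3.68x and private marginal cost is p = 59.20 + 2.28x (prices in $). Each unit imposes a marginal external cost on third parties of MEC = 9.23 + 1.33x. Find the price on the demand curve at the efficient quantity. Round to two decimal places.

P = $136.03

Social marginal cost = private MC + MEC = 68.43 + 3.61x.
Set SMC = demand: 68.43 + 3.61x = 204.94 - 3.68x → x* = 18.7257.
Consumer price on the demand curve at x*: 204.94 − 3.68×18.7257 = 136.0294.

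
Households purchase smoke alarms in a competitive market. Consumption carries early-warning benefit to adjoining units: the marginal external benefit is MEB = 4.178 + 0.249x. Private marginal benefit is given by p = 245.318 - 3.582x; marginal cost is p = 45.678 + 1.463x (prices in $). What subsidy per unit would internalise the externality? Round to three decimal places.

subsidy = $14.760 per unit

Social marginal benefit = demand + MEB = 249.496 - 3.333x.
Set SMB = MC: 249.496 - 3.333x = 45.678 + 1.463x → x* = 42.4975.
The Pigouvian subsidy equals MEB at x*: 4.178 + 0.249×42.4975 = 14.7599.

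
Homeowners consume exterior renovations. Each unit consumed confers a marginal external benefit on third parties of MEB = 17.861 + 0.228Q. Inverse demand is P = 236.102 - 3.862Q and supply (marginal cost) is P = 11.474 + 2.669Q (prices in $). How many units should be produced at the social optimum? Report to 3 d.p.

Social marginal benefit = demand + MEB = 253.963 - 3.634Q.
Set SMB = MC: 253.963 - 3.634Q = 11.474 + 2.669Q → Q* = 38.4720.

Q* = 38.472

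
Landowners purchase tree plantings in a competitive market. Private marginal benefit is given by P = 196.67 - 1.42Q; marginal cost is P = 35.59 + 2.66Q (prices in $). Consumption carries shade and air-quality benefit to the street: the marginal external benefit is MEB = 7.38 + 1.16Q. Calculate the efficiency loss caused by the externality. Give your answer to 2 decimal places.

DWL = $484.22

Market equilibrium (private): 35.59 + 2.66Q = 196.67 - 1.42Q → Q_m = 39.4804.
Social marginal benefit = demand + MEB = 204.05 - 0.26Q.
Set SMB = MC: 204.05 - 0.26Q = 35.59 + 2.66Q → Q* = 57.6918.
Height of the DWL triangle at Q_m is SMB(Q_m) − MC(Q_m) = MEB(Q_m) = 53.1773.
DWL = ½ × 18.2114 × 53.1773 = 484.2165.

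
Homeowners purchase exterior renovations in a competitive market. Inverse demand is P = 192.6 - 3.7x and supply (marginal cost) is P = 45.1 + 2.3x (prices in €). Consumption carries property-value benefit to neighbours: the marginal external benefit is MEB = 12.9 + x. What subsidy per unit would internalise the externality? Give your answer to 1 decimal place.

Social marginal benefit = demand + MEB = 205.5 - 2.7x.
Set SMB = MC: 205.5 - 2.7x = 45.1 + 2.3x → x* = 32.0800.
The Pigouvian subsidy equals MEB at x*: 12.9 + 1.0×32.0800 = 44.9800.

subsidy = €45.0 per unit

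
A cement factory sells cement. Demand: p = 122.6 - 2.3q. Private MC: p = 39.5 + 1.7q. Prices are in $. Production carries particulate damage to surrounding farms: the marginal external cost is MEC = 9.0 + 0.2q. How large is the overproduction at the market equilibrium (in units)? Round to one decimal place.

Market equilibrium (private): 39.5 + 1.7q = 122.6 - 2.3q → q_m = 20.7750.
Social marginal cost = private MC + MEC = 48.5 + 1.9q.
Set SMC = demand: 48.5 + 1.9q = 122.6 - 2.3q → q* = 17.6429.
Gap = |20.7750 − 17.6429| = 3.1321.

3.1 units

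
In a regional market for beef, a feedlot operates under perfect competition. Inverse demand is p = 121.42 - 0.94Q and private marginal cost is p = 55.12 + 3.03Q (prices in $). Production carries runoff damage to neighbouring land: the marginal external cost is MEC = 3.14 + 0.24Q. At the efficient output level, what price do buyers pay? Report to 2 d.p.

P = $107.32

Social marginal cost = private MC + MEC = 58.26 + 3.27Q.
Set SMC = demand: 58.26 + 3.27Q = 121.42 - 0.94Q → Q* = 15.0024.
Consumer price on the demand curve at Q*: 121.42 − 0.94×15.0024 = 107.3177.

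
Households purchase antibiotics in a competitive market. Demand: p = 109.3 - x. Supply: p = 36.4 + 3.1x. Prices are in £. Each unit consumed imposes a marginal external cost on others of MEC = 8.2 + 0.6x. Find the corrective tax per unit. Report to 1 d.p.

tax = £16.5 per unit

Social marginal benefit = demand − MEC = 101.1 - 1.6x.
Set SMB = MC: 101.1 - 1.6x = 36.4 + 3.1x → x* = 13.7660.
The Pigouvian tax equals MEC at x*: 8.2 + 0.6×13.7660 = 16.4596.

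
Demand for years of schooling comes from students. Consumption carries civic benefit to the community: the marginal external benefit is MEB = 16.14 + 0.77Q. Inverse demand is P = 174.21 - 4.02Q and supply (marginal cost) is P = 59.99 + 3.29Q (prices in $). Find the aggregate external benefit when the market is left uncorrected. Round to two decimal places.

$346.19

Market equilibrium (private): 59.99 + 3.29Q = 174.21 - 4.02Q → Q_m = 15.6252.
Total external benefit = ∫₀^{Q_m} (16.14 + 0.77Q) dQ = 16.14×15.6252 + ½×0.77×15.6252² = 346.1873.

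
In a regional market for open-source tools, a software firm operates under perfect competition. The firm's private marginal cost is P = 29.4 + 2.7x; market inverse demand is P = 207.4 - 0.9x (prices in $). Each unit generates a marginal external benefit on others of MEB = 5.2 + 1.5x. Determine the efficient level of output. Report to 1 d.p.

Social marginal cost = private MC − MEB = 24.2 + 1.2x.
Set SMC = demand: 24.2 + 1.2x = 207.4 - 0.9x → x* = 87.2381.

x* = 87.2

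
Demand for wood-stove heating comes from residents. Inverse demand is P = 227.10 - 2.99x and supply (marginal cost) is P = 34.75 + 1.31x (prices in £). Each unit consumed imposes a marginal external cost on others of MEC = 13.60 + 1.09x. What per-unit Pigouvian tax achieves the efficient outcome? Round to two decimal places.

Social marginal benefit = demand − MEC = 213.50 - 4.08x.
Set SMB = MC: 213.50 - 4.08x = 34.75 + 1.31x → x* = 33.1633.
The Pigouvian tax equals MEC at x*: 13.60 + 1.09×33.1633 = 49.7480.

tax = £49.75 per unit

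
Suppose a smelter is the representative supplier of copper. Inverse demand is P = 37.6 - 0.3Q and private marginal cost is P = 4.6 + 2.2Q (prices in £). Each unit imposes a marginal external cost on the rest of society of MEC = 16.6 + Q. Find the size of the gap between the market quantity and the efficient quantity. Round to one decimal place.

Market equilibrium (private): 4.6 + 2.2Q = 37.6 - 0.3Q → Q_m = 13.2000.
Social marginal cost = private MC + MEC = 21.2 + 3.2Q.
Set SMC = demand: 21.2 + 3.2Q = 37.6 - 0.3Q → Q* = 4.6857.
Gap = |13.2000 − 4.6857| = 8.5143.

8.5 units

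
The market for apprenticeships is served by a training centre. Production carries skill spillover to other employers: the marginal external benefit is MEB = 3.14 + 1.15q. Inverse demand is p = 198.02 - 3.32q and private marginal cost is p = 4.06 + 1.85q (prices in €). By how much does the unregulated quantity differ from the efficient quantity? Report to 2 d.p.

Market equilibrium (private): 4.06 + 1.85q = 198.02 - 3.32q → q_m = 37.5164.
Social marginal cost = private MC − MEB = 0.92 + 0.70q.
Set SMC = demand: 0.92 + 0.70q = 198.02 - 3.32q → q* = 49.0299.
Gap = |37.5164 − 49.0299| = 11.5135.

11.51 units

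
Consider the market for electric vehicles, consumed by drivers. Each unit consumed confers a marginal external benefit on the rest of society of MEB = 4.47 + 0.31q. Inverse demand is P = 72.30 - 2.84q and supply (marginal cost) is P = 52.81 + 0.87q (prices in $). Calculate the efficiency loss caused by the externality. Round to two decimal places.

Market equilibrium (private): 52.81 + 0.87q = 72.30 - 2.84q → q_m = 5.2534.
Social marginal benefit = demand + MEB = 76.77 - 2.53q.
Set SMB = MC: 76.77 - 2.53q = 52.81 + 0.87q → q* = 7.0471.
Height of the DWL triangle at q_m is SMB(q_m) − MC(q_m) = MEB(q_m) = 6.0985.
DWL = ½ × 1.7937 × 6.0985 = 5.4694.

DWL = $5.47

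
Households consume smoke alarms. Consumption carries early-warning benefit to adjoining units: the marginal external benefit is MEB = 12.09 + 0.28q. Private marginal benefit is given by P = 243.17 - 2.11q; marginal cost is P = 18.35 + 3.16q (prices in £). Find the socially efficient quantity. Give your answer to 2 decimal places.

q* = 47.48

Social marginal benefit = demand + MEB = 255.26 - 1.83q.
Set SMB = MC: 255.26 - 1.83q = 18.35 + 3.16q → q* = 47.4770.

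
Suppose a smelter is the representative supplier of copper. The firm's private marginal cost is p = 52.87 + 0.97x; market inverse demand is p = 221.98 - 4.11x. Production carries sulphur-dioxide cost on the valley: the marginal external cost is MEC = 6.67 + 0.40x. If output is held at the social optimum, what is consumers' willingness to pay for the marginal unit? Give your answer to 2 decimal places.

Social marginal cost = private MC + MEC = 59.54 + 1.37x.
Set SMC = demand: 59.54 + 1.37x = 221.98 - 4.11x → x* = 29.6423.
Consumer price on the demand curve at x*: 221.98 − 4.11×29.6423 = 100.1501.

P = 100.15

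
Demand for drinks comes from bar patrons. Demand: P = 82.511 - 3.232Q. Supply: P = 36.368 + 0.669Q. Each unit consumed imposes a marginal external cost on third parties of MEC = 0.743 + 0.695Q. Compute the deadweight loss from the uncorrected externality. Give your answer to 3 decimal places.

Market equilibrium (private): 36.368 + 0.669Q = 82.511 - 3.232Q → Q_m = 11.8285.
Social marginal benefit = demand − MEC = 81.768 - 3.927Q.
Set SMB = MC: 81.768 - 3.927Q = 36.368 + 0.669Q → Q* = 9.8782.
The welfare-loss triangle has base |Q_m − Q*| and height MEC(Q_m) (the vertical gap between SMB and MC is zero at Q* and MEC at Q_m).
DWL = ½ × 1.9503 × 8.9638 = 8.7410.

DWL = 8.741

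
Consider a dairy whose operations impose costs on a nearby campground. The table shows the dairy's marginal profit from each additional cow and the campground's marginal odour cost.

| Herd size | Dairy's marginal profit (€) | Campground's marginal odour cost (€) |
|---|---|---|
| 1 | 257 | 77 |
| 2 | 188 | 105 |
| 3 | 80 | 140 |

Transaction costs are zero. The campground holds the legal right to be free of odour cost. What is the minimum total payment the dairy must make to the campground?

Efficient level: marginal profit ≥ marginal odour cost through level 2, so k* = 2.
With the campground holding the right, the dairy must at least compensate total damage at k*: 77 + 105 = 182.

€182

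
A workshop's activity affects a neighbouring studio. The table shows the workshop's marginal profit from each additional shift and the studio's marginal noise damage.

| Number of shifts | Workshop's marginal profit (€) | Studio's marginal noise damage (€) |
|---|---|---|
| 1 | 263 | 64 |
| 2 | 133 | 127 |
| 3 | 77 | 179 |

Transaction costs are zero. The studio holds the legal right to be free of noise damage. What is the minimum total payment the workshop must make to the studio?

€191

Efficient level: marginal profit ≥ marginal noise damage through level 2, so k* = 2.
With the studio holding the right, the workshop must at least compensate total damage at k*: 64 + 127 = 191.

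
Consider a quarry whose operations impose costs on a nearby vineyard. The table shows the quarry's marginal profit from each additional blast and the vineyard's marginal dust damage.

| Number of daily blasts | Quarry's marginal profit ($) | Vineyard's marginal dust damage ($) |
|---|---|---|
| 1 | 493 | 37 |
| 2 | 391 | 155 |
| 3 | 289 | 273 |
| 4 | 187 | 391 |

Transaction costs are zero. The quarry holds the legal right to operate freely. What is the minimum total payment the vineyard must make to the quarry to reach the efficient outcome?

$187

Left alone the quarry would choose level 4 (marginal profit stays positive).
Efficient level: k* = 3 (marginal profit ≥ marginal dust damage through 3).
The vineyard must at least cover the quarry's forgone profit from cutting 4→3: 187 = 187.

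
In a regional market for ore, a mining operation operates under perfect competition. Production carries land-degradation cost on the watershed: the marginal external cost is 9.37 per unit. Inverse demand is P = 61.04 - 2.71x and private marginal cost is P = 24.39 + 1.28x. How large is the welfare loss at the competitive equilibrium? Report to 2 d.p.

Market equilibrium (private): 24.39 + 1.28x = 61.04 - 2.71x → x_m = 9.1855.
Social marginal cost = private MC + MEC = 33.76 + 1.28x.
Set SMC = demand: 33.76 + 1.28x = 61.04 - 2.71x → x* = 6.8371.
The welfare-loss triangle has base |x_m − x*| and height MEC(x_m) (the vertical gap between SMC and demand is zero at x* and MEC at x_m).
DWL = ½ × 2.3484 × 9.3700 = 11.0023.

DWL = 11.00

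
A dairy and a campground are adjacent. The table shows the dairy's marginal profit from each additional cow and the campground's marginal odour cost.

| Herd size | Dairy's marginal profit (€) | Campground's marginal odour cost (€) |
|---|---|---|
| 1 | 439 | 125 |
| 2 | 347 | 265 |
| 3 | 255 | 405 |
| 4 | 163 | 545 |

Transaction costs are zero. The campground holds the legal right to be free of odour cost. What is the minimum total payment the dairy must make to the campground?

Efficient level: marginal profit ≥ marginal odour cost through level 2, so k* = 2.
With the campground holding the right, the dairy must at least compensate total damage at k*: 125 + 265 = 390.

€390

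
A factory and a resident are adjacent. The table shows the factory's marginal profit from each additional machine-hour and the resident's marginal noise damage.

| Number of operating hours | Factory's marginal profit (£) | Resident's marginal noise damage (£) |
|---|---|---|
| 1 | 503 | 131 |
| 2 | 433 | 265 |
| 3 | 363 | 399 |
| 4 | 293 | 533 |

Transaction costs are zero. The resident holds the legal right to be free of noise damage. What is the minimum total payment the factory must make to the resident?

Efficient level: marginal profit ≥ marginal noise damage through level 2, so k* = 2.
With the resident holding the right, the factory must at least compensate total damage at k*: 131 + 265 = 396.

£396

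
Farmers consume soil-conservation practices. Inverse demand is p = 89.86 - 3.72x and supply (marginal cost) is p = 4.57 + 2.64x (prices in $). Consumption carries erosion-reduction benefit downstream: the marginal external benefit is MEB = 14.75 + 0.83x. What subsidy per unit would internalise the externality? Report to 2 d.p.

subsidy = $29.77 per unit

Social marginal benefit = demand + MEB = 104.61 - 2.89x.
Set SMB = MC: 104.61 - 2.89x = 4.57 + 2.64x → x* = 18.0904.
The Pigouvian subsidy equals MEB at x*: 14.75 + 0.83×18.0904 = 29.7650.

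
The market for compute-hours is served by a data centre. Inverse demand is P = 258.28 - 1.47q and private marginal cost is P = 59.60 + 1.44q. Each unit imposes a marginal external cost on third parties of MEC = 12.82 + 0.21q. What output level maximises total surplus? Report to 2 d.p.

Social marginal cost = private MC + MEC = 72.42 + 1.65q.
Set SMC = demand: 72.42 + 1.65q = 258.28 - 1.47q → q* = 59.5705.

q* = 59.57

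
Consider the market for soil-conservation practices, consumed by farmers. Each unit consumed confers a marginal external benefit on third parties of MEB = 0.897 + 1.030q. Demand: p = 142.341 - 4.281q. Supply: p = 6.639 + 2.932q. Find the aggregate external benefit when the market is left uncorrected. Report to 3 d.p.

199.159

Market equilibrium (private): 6.639 + 2.932q = 142.341 - 4.281q → q_m = 18.8135.
Total external benefit = ∫₀^{q_m} (0.897 + 1.030q) dq = 0.897×18.8135 + ½×1.030×18.8135² = 199.1588.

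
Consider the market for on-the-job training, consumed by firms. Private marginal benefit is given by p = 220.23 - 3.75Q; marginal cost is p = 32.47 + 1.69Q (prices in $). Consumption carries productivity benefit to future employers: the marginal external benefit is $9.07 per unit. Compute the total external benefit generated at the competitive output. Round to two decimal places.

$313.05

Market equilibrium (private): 32.47 + 1.69Q = 220.23 - 3.75Q → Q_m = 34.5147.
Total external benefit = MEB × Q_m = 9.07 × 34.5147 = 313.0483.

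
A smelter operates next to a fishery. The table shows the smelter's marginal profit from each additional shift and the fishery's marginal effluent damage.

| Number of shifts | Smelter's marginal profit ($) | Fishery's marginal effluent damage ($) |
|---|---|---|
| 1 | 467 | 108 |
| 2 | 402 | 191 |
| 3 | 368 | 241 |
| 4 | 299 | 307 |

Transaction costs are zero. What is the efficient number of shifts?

3

Bargaining reaches the level where marginal profit last exceeds marginal effluent damage.
That holds through level 3 (368 ≥ 241) but not at 4 (299 < 307).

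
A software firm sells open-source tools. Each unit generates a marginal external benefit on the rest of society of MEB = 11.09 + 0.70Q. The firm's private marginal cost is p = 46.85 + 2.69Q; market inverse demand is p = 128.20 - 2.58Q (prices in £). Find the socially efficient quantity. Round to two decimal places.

Q* = 20.23

Social marginal cost = private MC − MEB = 35.76 + 1.99Q.
Set SMC = demand: 35.76 + 1.99Q = 128.20 - 2.58Q → Q* = 20.2276.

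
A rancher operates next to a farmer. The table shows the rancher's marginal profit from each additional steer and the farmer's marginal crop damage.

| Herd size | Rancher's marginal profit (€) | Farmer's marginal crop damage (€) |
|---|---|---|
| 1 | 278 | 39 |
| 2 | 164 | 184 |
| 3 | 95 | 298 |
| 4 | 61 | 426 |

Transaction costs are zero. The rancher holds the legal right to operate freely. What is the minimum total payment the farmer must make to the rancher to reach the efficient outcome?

Left alone the rancher would choose level 4 (marginal profit stays positive).
Efficient level: k* = 1 (marginal profit ≥ marginal crop damage through 1).
The farmer must at least cover the rancher's forgone profit from cutting 4→1: 164 + 95 + 61 = 320.

€320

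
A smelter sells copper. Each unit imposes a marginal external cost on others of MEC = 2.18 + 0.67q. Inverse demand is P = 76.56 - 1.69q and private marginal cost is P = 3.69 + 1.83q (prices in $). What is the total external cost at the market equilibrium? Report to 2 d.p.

$188.70

Market equilibrium (private): 3.69 + 1.83q = 76.56 - 1.69q → q_m = 20.7017.
Total external cost = ∫₀^{q_m} (2.18 + 0.67q) dq = 2.18×20.7017 + ½×0.67×20.7017² = 188.6974.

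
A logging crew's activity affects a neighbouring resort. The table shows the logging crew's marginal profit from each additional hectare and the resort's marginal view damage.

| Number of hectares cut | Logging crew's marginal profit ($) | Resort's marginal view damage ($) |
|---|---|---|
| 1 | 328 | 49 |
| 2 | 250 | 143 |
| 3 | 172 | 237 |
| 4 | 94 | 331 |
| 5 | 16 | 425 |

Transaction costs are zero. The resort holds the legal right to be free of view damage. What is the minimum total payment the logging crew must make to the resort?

$192

Efficient level: marginal profit ≥ marginal view damage through level 2, so k* = 2.
With the resort holding the right, the logging crew must at least compensate total damage at k*: 49 + 143 = 192.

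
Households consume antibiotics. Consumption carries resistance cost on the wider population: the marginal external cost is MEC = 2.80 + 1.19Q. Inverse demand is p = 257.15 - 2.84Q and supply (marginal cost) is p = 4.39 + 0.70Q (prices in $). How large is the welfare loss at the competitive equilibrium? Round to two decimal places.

DWL = $814.28

Market equilibrium (private): 4.39 + 0.70Q = 257.15 - 2.84Q → Q_m = 71.4011.
Social marginal benefit = demand − MEC = 254.35 - 4.03Q.
Set SMB = MC: 254.35 - 4.03Q = 4.39 + 0.70Q → Q* = 52.8457.
The welfare-loss triangle has base |Q_m − Q*| and height MEC(Q_m) (the vertical gap between SMB and MC is zero at Q* and MEC at Q_m).
DWL = ½ × 18.5554 × 87.7673 = 814.2787.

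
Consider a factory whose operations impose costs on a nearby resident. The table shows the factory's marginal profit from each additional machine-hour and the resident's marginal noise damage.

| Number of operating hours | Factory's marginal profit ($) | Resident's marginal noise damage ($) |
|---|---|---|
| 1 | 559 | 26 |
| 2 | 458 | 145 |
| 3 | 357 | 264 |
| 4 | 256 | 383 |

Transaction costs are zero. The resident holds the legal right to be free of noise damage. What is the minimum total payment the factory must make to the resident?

Efficient level: marginal profit ≥ marginal noise damage through level 3, so k* = 3.
With the resident holding the right, the factory must at least compensate total damage at k*: 26 + 145 + 264 = 435.

$435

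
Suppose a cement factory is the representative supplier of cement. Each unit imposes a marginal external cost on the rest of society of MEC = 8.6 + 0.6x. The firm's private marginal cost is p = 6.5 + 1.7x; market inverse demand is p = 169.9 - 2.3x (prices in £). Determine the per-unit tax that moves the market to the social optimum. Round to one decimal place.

Social marginal cost = private MC + MEC = 15.1 + 2.3x.
Set SMC = demand: 15.1 + 2.3x = 169.9 - 2.3x → x* = 33.6522.
The Pigouvian tax equals MEC at x*: 8.6 + 0.6×33.6522 = 28.7913.

tax = £28.8 per unit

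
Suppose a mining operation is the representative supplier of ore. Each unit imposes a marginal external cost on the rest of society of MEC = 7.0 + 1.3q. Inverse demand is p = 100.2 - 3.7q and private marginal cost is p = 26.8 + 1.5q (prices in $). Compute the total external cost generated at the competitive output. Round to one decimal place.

Market equilibrium (private): 26.8 + 1.5q = 100.2 - 3.7q → q_m = 14.1154.
Total external cost = ∫₀^{q_m} (7.0 + 1.3q) dq = 7.0×14.1154 + ½×1.3×14.1154² = 228.3167.

$228.3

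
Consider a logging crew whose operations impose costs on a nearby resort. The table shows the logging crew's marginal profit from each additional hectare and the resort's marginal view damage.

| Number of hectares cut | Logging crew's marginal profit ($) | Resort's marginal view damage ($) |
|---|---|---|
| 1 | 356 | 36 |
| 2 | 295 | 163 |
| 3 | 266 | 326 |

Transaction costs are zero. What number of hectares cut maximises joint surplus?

Bargaining reaches the level where marginal profit last exceeds marginal view damage.
That holds through level 2 (295 ≥ 163) but not at 3 (266 < 326).

2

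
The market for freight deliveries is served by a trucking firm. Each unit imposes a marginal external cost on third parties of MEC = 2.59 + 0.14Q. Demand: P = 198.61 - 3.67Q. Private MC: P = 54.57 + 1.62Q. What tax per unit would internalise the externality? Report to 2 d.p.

Social marginal cost = private MC + MEC = 57.16 + 1.76Q.
Set SMC = demand: 57.16 + 1.76Q = 198.61 - 3.67Q → Q* = 26.0497.
The Pigouvian tax equals MEC at Q*: 2.59 + 0.14×26.0497 = 6.2370.

tax = 6.24 per unit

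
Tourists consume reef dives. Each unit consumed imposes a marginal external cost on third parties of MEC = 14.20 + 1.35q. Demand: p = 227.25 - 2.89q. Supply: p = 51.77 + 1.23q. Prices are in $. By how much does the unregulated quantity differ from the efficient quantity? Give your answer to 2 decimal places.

Market equilibrium (private): 51.77 + 1.23q = 227.25 - 2.89q → q_m = 42.5922.
Social marginal benefit = demand − MEC = 213.05 - 4.24q.
Set SMB = MC: 213.05 - 4.24q = 51.77 + 1.23q → q* = 29.4845.
Gap = |42.5922 − 29.4845| = 13.1077.

13.11 units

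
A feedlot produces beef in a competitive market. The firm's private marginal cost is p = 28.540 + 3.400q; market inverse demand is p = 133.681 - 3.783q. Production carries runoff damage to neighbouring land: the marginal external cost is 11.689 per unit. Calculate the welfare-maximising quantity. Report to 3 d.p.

Social marginal cost = private MC + MEC = 40.229 + 3.400q.
Set SMC = demand: 40.229 + 3.400q = 133.681 - 3.783q → q* = 13.0102.

q* = 13.010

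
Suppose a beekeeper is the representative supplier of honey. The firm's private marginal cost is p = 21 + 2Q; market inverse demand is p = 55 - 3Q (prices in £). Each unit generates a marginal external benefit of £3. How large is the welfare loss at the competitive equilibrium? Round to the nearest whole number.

Market equilibrium (private): 21 + 2Q = 55 - 3Q → Q_m = 6.8000.
Social marginal cost = private MC − MEB = 18 + 2Q.
Set SMC = demand: 18 + 2Q = 55 - 3Q → Q* = 7.4000.
Height of the DWL triangle at Q_m is demand(Q_m) − SMC(Q_m) = MEB(Q_m) = 3.0000.
DWL = ½ × 0.6000 × 3.0000 = 0.9000.

DWL = £1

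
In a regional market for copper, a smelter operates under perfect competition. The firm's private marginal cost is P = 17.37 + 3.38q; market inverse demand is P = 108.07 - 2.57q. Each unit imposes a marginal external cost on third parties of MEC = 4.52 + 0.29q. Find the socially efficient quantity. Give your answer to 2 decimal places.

Social marginal cost = private MC + MEC = 21.89 + 3.67q.
Set SMC = demand: 21.89 + 3.67q = 108.07 - 2.57q → q* = 13.8109.

q* = 13.81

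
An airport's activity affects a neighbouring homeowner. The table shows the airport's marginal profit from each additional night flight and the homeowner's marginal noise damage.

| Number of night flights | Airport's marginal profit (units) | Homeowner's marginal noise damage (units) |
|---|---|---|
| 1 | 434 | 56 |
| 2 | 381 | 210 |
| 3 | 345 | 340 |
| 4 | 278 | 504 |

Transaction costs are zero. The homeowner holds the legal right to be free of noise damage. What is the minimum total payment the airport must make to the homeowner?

606

Efficient level: marginal profit ≥ marginal noise damage through level 3, so k* = 3.
With the homeowner holding the right, the airport must at least compensate total damage at k*: 56 + 210 + 340 = 606.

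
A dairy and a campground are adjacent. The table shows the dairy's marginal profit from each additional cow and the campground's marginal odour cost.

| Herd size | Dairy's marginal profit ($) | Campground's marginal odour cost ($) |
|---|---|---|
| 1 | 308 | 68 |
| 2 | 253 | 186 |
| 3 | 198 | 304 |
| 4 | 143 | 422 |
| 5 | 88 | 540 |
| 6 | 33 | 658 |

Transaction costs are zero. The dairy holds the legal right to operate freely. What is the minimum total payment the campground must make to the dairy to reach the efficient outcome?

$462

Left alone the dairy would choose level 6 (marginal profit stays positive).
Efficient level: k* = 2 (marginal profit ≥ marginal odour cost through 2).
The campground must at least cover the dairy's forgone profit from cutting 6→2: 198 + 143 + 88 + 33 = 462.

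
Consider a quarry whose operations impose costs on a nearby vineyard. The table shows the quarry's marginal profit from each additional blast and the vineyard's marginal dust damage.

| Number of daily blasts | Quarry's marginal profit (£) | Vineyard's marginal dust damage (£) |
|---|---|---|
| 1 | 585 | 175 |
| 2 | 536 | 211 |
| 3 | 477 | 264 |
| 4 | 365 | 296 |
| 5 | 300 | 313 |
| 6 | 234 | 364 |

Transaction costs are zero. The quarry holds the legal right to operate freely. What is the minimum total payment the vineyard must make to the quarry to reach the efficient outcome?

£534

Left alone the quarry would choose level 6 (marginal profit stays positive).
Efficient level: k* = 4 (marginal profit ≥ marginal dust damage through 4).
The vineyard must at least cover the quarry's forgone profit from cutting 6→4: 300 + 234 = 534.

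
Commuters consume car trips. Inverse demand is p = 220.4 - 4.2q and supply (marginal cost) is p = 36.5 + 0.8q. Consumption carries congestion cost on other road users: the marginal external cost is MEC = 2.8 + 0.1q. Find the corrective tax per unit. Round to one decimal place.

Social marginal benefit = demand − MEC = 217.6 - 4.3q.
Set SMB = MC: 217.6 - 4.3q = 36.5 + 0.8q → q* = 35.5098.
The Pigouvian tax equals MEC at q*: 2.8 + 0.1×35.5098 = 6.3510.

tax = 6.4 per unit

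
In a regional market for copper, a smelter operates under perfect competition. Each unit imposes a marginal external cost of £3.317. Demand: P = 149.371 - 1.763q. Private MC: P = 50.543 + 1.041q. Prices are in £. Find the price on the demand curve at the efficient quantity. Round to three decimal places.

P = £89.319

Social marginal cost = private MC + MEC = 53.860 + 1.041q.
Set SMC = demand: 53.860 + 1.041q = 149.371 - 1.763q → q* = 34.0624.
Consumer price on the demand curve at q*: 149.371 − 1.763×34.0624 = 89.3190.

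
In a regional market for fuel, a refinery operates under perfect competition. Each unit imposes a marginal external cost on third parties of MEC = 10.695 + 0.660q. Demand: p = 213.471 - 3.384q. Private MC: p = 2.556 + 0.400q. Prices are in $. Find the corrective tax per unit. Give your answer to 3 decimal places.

Social marginal cost = private MC + MEC = 13.251 + 1.060q.
Set SMC = demand: 13.251 + 1.060q = 213.471 - 3.384q → q* = 45.0540.
The Pigouvian tax equals MEC at q*: 10.695 + 0.660×45.0540 = 40.4306.

tax = $40.431 per unit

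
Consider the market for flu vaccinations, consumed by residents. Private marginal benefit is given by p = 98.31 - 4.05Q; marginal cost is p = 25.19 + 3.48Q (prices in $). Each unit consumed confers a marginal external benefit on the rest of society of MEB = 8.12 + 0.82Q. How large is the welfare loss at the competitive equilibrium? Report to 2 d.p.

DWL = $19.27

Market equilibrium (private): 25.19 + 3.48Q = 98.31 - 4.05Q → Q_m = 9.7105.
Social marginal benefit = demand + MEB = 106.43 - 3.23Q.
Set SMB = MC: 106.43 - 3.23Q = 25.19 + 3.48Q → Q* = 12.1073.
The welfare-loss triangle has base |Q_m − Q*| and height MEB(Q_m) (the vertical gap between SMB and MC is zero at Q* and MEB at Q_m).
DWL = ½ × 2.3968 × 16.0826 = 19.2734.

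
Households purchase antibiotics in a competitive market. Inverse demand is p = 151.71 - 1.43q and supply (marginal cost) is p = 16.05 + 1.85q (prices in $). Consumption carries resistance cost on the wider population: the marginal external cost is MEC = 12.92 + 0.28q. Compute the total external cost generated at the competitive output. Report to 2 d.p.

Market equilibrium (private): 16.05 + 1.85q = 151.71 - 1.43q → q_m = 41.3598.
Total external cost = ∫₀^{q_m} (12.92 + 0.28q) dq = 12.92×41.3598 + ½×0.28×41.3598² = 773.8572.

$773.86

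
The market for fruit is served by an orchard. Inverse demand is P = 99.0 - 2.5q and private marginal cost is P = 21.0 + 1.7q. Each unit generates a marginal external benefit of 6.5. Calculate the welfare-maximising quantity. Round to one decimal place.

q* = 20.1

Social marginal cost = private MC − MEB = 14.5 + 1.7q.
Set SMC = demand: 14.5 + 1.7q = 99.0 - 2.5q → q* = 20.1190.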